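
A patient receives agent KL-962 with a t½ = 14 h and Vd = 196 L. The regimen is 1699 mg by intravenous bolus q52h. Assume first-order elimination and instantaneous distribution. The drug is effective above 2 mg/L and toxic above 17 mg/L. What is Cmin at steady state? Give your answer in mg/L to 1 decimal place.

0.7 mg/L

τ/t½ = 52/14 ≈ 3.7143, so fraction remaining f = (1/2)^(52/14) ≈ 0.0762.
Single-dose peak C₀ = D/Vd = 1699/196 ≈ 8.668 mg/L.
Steady-state trough Cmin,ss = C₀·f/(1−f) ≈ 8.668 × 0.0762/0.9238 ≈ 0.715 mg/L.
Trough 0.7 mg/L vs MEC 2 mg/L: subtherapeutic.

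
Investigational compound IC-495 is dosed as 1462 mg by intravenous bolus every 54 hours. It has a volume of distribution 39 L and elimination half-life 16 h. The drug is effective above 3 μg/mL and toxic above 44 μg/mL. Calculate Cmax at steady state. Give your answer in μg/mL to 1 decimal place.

k = ln2/t½ = ln2/16 ≈ 0.043322 h⁻¹; fraction remaining f = e^(−kτ) = e^(−0.043322×54) ≈ 0.0964.
At steady state, accumulation factor R = 1/(1 − e^(−kτ)) ≈ 1.1067.
Each bolus raises the concentration by D/Vd = 1462/39 ≈ 37.487 μg/mL.
Steady-state peak Cmax,ss = C₀·R ≈ 37.487 × 1.1067 ≈ 41.487 μg/mL.
Peak 41.5 μg/mL vs MTC 44 μg/mL: below toxic threshold.

41.5 μg/mL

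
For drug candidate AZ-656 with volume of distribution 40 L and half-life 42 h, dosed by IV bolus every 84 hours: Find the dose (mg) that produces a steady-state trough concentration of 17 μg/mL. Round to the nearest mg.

τ/t½ = 84/42 ≈ 2, so f = (1/2)^(84/42) ≈ 0.250000.
Cmin,ss = (D/Vd)·f/(1−f), so D = Cmin,ss·Vd·(1−f)/f.
D = 17 × 40 × (1−f)/f ≈ 17 × 40 × 3.00000 ≈ 2040.00 mg.

2040 mg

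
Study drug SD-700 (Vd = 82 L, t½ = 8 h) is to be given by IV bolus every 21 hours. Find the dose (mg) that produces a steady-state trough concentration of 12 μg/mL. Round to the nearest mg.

5086 mg

τ/t½ = 21/8 ≈ 2.625, so f = (1/2)^(21/8) ≈ 0.162105.
Cmin,ss = (D/Vd)·f/(1−f), so D = Cmin,ss·Vd·(1−f)/f.
D = 12 × 82 × (1−f)/f ≈ 12 × 82 × 5.16884 ≈ 5086.14 mg.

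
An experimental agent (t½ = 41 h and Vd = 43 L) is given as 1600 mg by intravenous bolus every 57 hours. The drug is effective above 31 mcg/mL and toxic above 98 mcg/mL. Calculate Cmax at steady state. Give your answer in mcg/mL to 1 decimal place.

τ/t½ = 57/41 ≈ 1.3902, so fraction remaining f = (1/2)^(57/41) ≈ 0.3815.
Accumulation ratio R = 1/(1 − f) ≈ 1/0.6185 ≈ 1.6168.
Each bolus raises the concentration by D/Vd = 1600/43 ≈ 37.209 mcg/mL.
Steady-state peak Cmax,ss = C₀·R ≈ 37.209 × 1.6168 ≈ 60.160 mcg/mL.
Peak 60.2 mcg/mL vs MTC 98 mcg/mL: below toxic threshold.

60.2 mcg/mL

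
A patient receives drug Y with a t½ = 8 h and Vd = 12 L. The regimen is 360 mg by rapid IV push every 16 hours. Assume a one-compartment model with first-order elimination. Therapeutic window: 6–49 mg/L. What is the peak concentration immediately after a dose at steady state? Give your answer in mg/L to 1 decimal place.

The dosing interval is 2 half-lives, so f = 2^(−2) = 0.25.
At steady state, R = 1/(1 − 0.25) = 4/3.
Single-dose peak C₀ = D/Vd = 360/12 = 30 mg/L.
Steady-state peak Cmax,ss = C₀·R = 30 × 4/3 ≈ 40.000 mg/L.
Peak 40.0 mg/L vs MTC 49 mg/L: below toxic threshold.

40.0 mg/L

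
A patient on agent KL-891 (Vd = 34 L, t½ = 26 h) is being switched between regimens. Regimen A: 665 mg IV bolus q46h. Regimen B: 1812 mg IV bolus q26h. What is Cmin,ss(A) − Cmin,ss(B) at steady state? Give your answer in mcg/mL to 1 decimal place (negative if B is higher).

-45.2 mcg/mL

Regimen A: f = (1/2)^(46/26) ≈ 0.2934; Cmin,ss = (665/34)·f/(1−f) ≈ 8.121 mcg/mL.
Regimen B: f = (1/2)^(26/26) ≈ 0.5000; Cmin,ss = (1812/34)·f/(1−f) ≈ 53.294 mcg/mL.
Difference ≈ 8.121 − 53.294 ≈ -45.173 mcg/mL.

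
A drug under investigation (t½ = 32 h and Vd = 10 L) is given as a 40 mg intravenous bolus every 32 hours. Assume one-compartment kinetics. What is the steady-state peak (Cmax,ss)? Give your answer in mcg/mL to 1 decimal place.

The dosing interval is 1 half-life, so f = 2^(−1) = 0.5.
Accumulation ratio R = 1/(1 − f) = 1/0.5 = 2/1.
Single-dose peak C₀ = D/Vd = 40/10 = 4 mcg/mL.
Steady-state peak Cmax,ss = C₀·R = 4 × 2/1 ≈ 8.000 mcg/mL.

8.0 mcg/mL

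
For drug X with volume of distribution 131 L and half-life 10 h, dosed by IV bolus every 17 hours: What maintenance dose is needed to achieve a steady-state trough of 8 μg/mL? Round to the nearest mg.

2357 mg

τ/t½ = 17/10 ≈ 1.7, so f = (1/2)^(17/10) ≈ 0.307786.
Cmin,ss = (D/Vd)·f/(1−f), so D = Cmin,ss·Vd·(1−f)/f.
D = 8 × 131 × (1−f)/f ≈ 8 × 131 × 2.24901 ≈ 2356.96 mg.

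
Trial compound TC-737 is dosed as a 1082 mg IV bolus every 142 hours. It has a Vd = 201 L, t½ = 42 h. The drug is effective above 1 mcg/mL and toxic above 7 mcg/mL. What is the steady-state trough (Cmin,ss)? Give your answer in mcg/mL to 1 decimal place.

τ/t½ = 142/42 ≈ 3.381, so fraction remaining f = (1/2)^(142/42) ≈ 0.0960.
Accumulation ratio R = 1/(1 − f) ≈ 1/0.9040 ≈ 1.1062.
Each bolus raises the concentration by D/Vd = 1082/201 ≈ 5.383 mcg/mL.
Cmax,ss = C₀/(1 − f) ≈ 5.383/0.9040 ≈ 5.955 mcg/mL.
One interval later, Cmin,ss = Cmax,ss·e^(−kτ) ≈ 5.955 × 0.0960 ≈ 0.572 mcg/mL.
Trough 0.6 mcg/mL vs MEC 1 mcg/mL: subtherapeutic.

0.6 mcg/mL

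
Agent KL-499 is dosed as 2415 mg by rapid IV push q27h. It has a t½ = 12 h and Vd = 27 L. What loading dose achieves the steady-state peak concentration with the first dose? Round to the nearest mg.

f = (1/2)^(27/12) ≈ 0.210224; accumulation ratio R = 1/(1−f) ≈ 1.26618.
Loading dose to hit Cmax,ss on first dose: D_load = D_maint·R ≈ 2415 × 1.26618 ≈ 3057.82 mg.

3058 mg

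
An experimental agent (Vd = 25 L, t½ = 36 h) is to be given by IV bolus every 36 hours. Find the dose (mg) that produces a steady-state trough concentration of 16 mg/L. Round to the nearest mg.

τ/t½ = 36/36 ≈ 1, so f = (1/2)^(36/36) ≈ 0.500000.
Cmin,ss = (D/Vd)·f/(1−f), so D = Cmin,ss·Vd·(1−f)/f.
D = 16 × 25 × (1−f)/f ≈ 16 × 25 × 1.00000 ≈ 400.00 mg.

400 mg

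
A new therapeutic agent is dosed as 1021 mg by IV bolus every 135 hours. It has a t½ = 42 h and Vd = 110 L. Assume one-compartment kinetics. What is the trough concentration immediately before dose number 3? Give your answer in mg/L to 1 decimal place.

f = (1/2)^(τ/t½) = (1/2)^(135/42) ≈ 0.1077.
C₀ = D/Vd = 1021/110 ≈ 9.282 mg/L.
Before the 3rd dose, 2 doses have been given. Superposition: Cmin = C₀·(f + f²).
≈ 9.282 × (0.1077 + 0.0116) ≈ 9.282 × 0.1193 ≈ 1.107 mg/L.

1.1 mg/L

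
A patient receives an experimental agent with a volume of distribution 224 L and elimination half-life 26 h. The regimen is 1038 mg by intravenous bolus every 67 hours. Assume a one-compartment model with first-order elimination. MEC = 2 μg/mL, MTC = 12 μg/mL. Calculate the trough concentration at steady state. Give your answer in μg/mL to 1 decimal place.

Over one 67-h interval, 67/26 ≈ 2.5769 half-lives elapse, leaving f ≈ 0.1676 of each dose.
At steady state, accumulation factor R = 1/(1 − e^(−kτ)) ≈ 1.2013.
Each bolus raises the concentration by D/Vd = 1038/224 ≈ 4.634 μg/mL.
Cmax,ss = C₀/(1 − f) ≈ 4.634/0.8324 ≈ 5.567 μg/mL.
Steady-state trough Cmin,ss = Cmax,ss·f ≈ 5.567 × 0.1676 ≈ 0.933 μg/mL.
Trough 0.9 μg/mL vs MEC 2 μg/mL: subtherapeutic.

0.9 μg/mL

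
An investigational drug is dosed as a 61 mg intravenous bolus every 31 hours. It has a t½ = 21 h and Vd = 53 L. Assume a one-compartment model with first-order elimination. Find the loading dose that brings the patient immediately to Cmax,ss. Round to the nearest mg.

f = (1/2)^(31/21) ≈ 0.359437; accumulation ratio R = 1/(1−f) ≈ 1.56113.
Loading dose to hit Cmax,ss on first dose: D_load = D_maint·R ≈ 61 × 1.56113 ≈ 95.23 mg.

95 mg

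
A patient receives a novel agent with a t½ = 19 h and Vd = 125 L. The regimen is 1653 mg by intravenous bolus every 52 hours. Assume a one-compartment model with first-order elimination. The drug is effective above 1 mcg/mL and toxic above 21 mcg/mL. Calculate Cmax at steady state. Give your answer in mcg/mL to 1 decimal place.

Over one 52-h interval, 52/19 ≈ 2.7368 half-lives elapse, leaving f ≈ 0.1500 of each dose.
Accumulation ratio R = 1/(1 − f) ≈ 1/0.8500 ≈ 1.1765.
Single-dose peak C₀ = D/Vd = 1653/125 ≈ 13.224 mcg/mL.
Steady-state peak Cmax,ss = C₀·R ≈ 13.224 × 1.1765 ≈ 15.558 mcg/mL.
Peak 15.6 mcg/mL vs MTC 21 mcg/mL: below toxic threshold.

15.6 mcg/mL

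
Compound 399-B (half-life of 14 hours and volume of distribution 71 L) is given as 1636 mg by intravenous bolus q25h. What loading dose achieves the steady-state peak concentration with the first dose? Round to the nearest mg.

f = (1/2)^(25/14) ≈ 0.290032; accumulation ratio R = 1/(1−f) ≈ 1.40851.
Loading dose to hit Cmax,ss on first dose: D_load = D_maint·R ≈ 1636 × 1.40851 ≈ 2304.32 mg.

2304 mg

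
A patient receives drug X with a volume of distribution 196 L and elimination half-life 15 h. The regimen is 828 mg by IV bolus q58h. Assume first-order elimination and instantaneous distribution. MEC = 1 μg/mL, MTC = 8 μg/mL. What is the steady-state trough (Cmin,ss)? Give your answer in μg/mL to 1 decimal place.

Over one 58-h interval, 58/15 ≈ 3.8667 half-lives elapse, leaving f ≈ 0.0686 of each dose.
At steady state, accumulation factor R = 1/(1 − e^(−kτ)) ≈ 1.0737.
Single-dose peak C₀ = D/Vd = 828/196 ≈ 4.224 μg/mL.
Cmax,ss = C₀/(1 − f) ≈ 4.224/0.9314 ≈ 4.535 μg/mL.
Steady-state trough Cmin,ss = Cmax,ss·f ≈ 4.535 × 0.0686 ≈ 0.311 μg/mL.
Trough 0.3 μg/mL vs MEC 1 μg/mL: subtherapeutic.

0.3 μg/mL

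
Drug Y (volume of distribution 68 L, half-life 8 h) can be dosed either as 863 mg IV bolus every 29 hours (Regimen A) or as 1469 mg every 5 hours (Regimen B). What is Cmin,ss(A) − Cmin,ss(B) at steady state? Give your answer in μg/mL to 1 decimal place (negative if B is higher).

Regimen A: f = (1/2)^(29/8) ≈ 0.0811; Cmin,ss = (863/68)·f/(1−f) ≈ 1.120 μg/mL.
Regimen B: f = (1/2)^(5/8) ≈ 0.6484; Cmin,ss = (1469/68)·f/(1−f) ≈ 39.839 μg/mL.
Difference ≈ 1.120 − 39.839 ≈ -38.719 μg/mL.

-38.7 μg/mL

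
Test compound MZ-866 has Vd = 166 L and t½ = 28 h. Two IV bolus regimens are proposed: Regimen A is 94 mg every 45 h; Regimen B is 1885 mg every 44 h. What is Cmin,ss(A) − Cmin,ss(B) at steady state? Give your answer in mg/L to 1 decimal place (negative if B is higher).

Regimen A: f = (1/2)^(45/28) ≈ 0.3282; Cmin,ss = (94/166)·f/(1−f) ≈ 0.277 mg/L.
Regimen B: f = (1/2)^(44/28) ≈ 0.3365; Cmin,ss = (1885/166)·f/(1−f) ≈ 5.759 mg/L.
Difference ≈ 0.277 − 5.759 ≈ -5.482 mg/L.

-5.5 mg/L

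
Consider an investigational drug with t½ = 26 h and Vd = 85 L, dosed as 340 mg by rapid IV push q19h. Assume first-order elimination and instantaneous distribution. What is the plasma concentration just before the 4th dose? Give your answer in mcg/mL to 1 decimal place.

4.7 mcg/mL

f = (1/2)^(τ/t½) = (1/2)^(19/26) ≈ 0.6026.
C₀ = D/Vd = 340/85 ≈ 4.000 mcg/mL.
Before the 4th dose, 3 doses have been given. Superposition: Cmin = C₀·(f + f² + … + f^3).
≈ 4.000 × (0.6026 + 0.3631 + 0.2188) ≈ 4.000 × 1.1845 ≈ 4.738 mcg/mL.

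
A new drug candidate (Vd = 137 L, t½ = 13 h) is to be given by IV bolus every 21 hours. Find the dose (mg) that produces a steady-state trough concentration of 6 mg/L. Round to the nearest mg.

τ/t½ = 21/13 ≈ 1.6154, so f = (1/2)^(21/13) ≈ 0.326378.
Cmin,ss = (D/Vd)·f/(1−f), so D = Cmin,ss·Vd·(1−f)/f.
D = 6 × 137 × (1−f)/f ≈ 6 × 137 × 2.06393 ≈ 1696.55 mg.

1697 mg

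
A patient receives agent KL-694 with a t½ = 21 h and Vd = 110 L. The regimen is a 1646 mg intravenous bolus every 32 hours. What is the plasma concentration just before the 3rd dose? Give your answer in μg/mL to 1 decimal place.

f = (1/2)^(τ/t½) = (1/2)^(32/21) ≈ 0.3478.
C₀ = D/Vd = 1646/110 ≈ 14.964 μg/mL.
Before the 3rd dose, 2 doses have been given. Superposition: Cmin = C₀·(f + f²).
≈ 14.964 × (0.3478 + 0.1210) ≈ 14.964 × 0.4688 ≈ 7.015 μg/mL.

7.0 μg/mL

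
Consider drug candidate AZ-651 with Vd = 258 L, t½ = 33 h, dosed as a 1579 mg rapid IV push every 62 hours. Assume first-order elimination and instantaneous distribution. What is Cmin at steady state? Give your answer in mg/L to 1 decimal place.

2.3 mg/L

Over one 62-h interval, 62/33 ≈ 1.8788 half-lives elapse, leaving f ≈ 0.2719 of each dose.
At steady state, accumulation factor R = 1/(1 − e^(−kτ)) ≈ 1.3734.
Each bolus raises the concentration by D/Vd = 1579/258 ≈ 6.120 mg/L.
Cmax,ss = C₀/(1 − f) ≈ 6.120/0.7281 ≈ 8.405 mg/L.
One interval later, Cmin,ss = Cmax,ss·e^(−kτ) ≈ 8.405 × 0.2719 ≈ 2.285 mg/L.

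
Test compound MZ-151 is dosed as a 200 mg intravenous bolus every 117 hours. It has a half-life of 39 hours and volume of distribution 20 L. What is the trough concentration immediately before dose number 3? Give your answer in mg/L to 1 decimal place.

f = (1/2)^(τ/t½) = (1/2)^(117/39) ≈ 0.1250.
C₀ = D/Vd = 200/20 ≈ 10.000 mg/L.
Before the 3rd dose, 2 doses have been given. Superposition: Cmin = C₀·(f + f²).
≈ 10.000 × (0.1250 + 0.0156) ≈ 10.000 × 0.1406 ≈ 1.406 mg/L.

1.4 mg/L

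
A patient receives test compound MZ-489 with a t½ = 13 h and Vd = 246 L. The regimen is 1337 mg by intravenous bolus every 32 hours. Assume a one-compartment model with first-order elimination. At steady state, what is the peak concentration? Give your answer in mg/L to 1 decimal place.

τ/t½ = 32/13 ≈ 2.4615, so fraction remaining f = (1/2)^(32/13) ≈ 0.1816.
At steady state, accumulation factor R = 1/(1 − e^(−kτ)) ≈ 1.2219.
Each bolus raises the concentration by D/Vd = 1337/246 ≈ 5.435 mg/L.
Steady-state peak Cmax,ss = C₀·R ≈ 5.435 × 1.2219 ≈ 6.641 mg/L.

6.6 mg/L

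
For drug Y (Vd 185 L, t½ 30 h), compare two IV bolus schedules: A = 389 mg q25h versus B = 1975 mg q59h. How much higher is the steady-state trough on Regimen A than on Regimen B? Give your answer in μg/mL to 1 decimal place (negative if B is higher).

Regimen A: f = (1/2)^(25/30) ≈ 0.5612; Cmin,ss = (389/185)·f/(1−f) ≈ 2.689 μg/mL.
Regimen B: f = (1/2)^(59/30) ≈ 0.2558; Cmin,ss = (1975/185)·f/(1−f) ≈ 3.669 μg/mL.
Difference ≈ 2.689 − 3.669 ≈ -0.980 μg/mL.

-1.0 μg/mL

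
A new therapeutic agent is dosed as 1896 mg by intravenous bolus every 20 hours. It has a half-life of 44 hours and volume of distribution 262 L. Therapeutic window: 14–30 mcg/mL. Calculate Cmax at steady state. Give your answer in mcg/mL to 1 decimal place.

26.8 mcg/mL

τ/t½ = 20/44 ≈ 0.45455, so fraction remaining f = (1/2)^(20/44) ≈ 0.7297.
At steady state, accumulation factor R = 1/(1 − e^(−kτ)) ≈ 3.6996.
Single-dose peak C₀ = D/Vd = 1896/262 ≈ 7.237 mcg/mL.
Steady-state peak Cmax,ss = C₀·R ≈ 7.237 × 3.6996 ≈ 26.774 mcg/mL.
Peak 26.8 mcg/mL vs MTC 30 mcg/mL: below toxic threshold.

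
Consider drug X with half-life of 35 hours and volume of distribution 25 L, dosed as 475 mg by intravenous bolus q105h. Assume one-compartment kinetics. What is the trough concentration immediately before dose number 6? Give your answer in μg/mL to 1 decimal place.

2.7 μg/mL

f = (1/2)^(τ/t½) = (1/2)^(105/35) ≈ 0.1250.
C₀ = D/Vd = 475/25 ≈ 19.000 μg/mL.
Before the 6th dose, 5 doses have been given. Superposition: Cmin = C₀·(f + f² + … + f^5).
≈ 19.000 × (0.1250 + 0.0156 + 0.0020 + 0.0002 + 0.0000) ≈ 19.000 × 0.1428 ≈ 2.713 μg/mL.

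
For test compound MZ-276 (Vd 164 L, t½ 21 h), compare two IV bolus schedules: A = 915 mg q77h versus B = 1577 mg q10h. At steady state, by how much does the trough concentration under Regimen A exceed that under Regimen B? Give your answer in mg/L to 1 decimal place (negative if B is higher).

-24.1 mg/L

Regimen A: f = (1/2)^(77/21) ≈ 0.0787; Cmin,ss = (915/164)·f/(1−f) ≈ 0.477 mg/L.
Regimen B: f = (1/2)^(10/21) ≈ 0.7189; Cmin,ss = (1577/164)·f/(1−f) ≈ 24.592 mg/L.
Difference ≈ 0.477 − 24.592 ≈ -24.115 mg/L.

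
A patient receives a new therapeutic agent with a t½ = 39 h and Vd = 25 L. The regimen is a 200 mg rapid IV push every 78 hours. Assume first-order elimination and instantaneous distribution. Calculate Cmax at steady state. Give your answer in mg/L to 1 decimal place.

The dosing interval is 2 half-lives, so f = 2^(−2) = 0.25.
Accumulation ratio R = 1/(1 − f) = 1/0.75 = 4/3.
Single-dose peak C₀ = D/Vd = 200/25 = 8 mg/L.
Steady-state peak Cmax,ss = C₀·R = 8 × 4/3 ≈ 10.667 mg/L.

10.7 mg/L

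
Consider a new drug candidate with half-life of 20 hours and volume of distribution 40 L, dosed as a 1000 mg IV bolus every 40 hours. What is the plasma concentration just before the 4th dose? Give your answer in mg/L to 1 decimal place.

f = (1/2)^(τ/t½) = (1/2)^(40/20) ≈ 0.2500.
C₀ = D/Vd = 1000/40 ≈ 25.000 mg/L.
Before the 4th dose, 3 doses have been given. Superposition: Cmin = C₀·(f + f² + … + f^3).
≈ 25.000 × (0.2500 + 0.0625 + 0.0156) ≈ 25.000 × 0.3281 ≈ 8.203 mg/L.

8.2 mg/L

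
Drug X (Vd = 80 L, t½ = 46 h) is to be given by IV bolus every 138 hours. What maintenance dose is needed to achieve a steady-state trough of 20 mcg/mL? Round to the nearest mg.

τ/t½ = 138/46 ≈ 3, so f = (1/2)^(138/46) ≈ 0.125000.
Cmin,ss = (D/Vd)·f/(1−f), so D = Cmin,ss·Vd·(1−f)/f.
D = 20 × 80 × (1−f)/f ≈ 20 × 80 × 7.00000 ≈ 11200.00 mg.

11200 mg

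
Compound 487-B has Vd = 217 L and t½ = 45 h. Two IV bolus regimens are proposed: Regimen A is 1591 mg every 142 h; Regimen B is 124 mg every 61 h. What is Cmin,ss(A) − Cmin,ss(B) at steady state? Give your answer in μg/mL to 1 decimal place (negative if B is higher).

Regimen A: f = (1/2)^(142/45) ≈ 0.1122; Cmin,ss = (1591/217)·f/(1−f) ≈ 0.927 μg/mL.
Regimen B: f = (1/2)^(61/45) ≈ 0.3908; Cmin,ss = (124/217)·f/(1−f) ≈ 0.367 μg/mL.
Difference ≈ 0.927 − 0.367 ≈ 0.560 μg/mL.

0.6 μg/mL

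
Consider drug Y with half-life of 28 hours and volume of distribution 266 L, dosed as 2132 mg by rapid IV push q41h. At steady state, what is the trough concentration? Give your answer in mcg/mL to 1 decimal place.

k = ln2/t½ = ln2/28 ≈ 0.024755 h⁻¹; fraction remaining f = e^(−kτ) = e^(−0.024755×41) ≈ 0.3624.
At steady state, accumulation factor R = 1/(1 − e^(−kτ)) ≈ 1.5684.
Single-dose peak C₀ = D/Vd = 2132/266 ≈ 8.015 mcg/mL.
Cmax,ss = C₀/(1 − f) ≈ 8.015/0.6376 ≈ 12.571 mcg/mL.
Steady-state trough Cmin,ss = Cmax,ss·f ≈ 12.571 × 0.3624 ≈ 4.556 mcg/mL.

4.6 mcg/mL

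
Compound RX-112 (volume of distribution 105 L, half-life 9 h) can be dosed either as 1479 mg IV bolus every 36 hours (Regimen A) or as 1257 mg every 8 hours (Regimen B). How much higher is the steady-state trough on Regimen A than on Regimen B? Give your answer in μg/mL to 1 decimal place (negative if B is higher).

Regimen A: f = (1/2)^(36/9) ≈ 0.0625; Cmin,ss = (1479/105)·f/(1−f) ≈ 0.939 μg/mL.
Regimen B: f = (1/2)^(8/9) ≈ 0.5400; Cmin,ss = (1257/105)·f/(1−f) ≈ 14.053 μg/mL.
Difference ≈ 0.939 − 14.053 ≈ -13.114 μg/mL.

-13.1 μg/mL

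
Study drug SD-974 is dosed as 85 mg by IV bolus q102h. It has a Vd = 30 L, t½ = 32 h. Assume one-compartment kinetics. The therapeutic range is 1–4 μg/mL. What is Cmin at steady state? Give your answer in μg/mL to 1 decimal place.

0.3 μg/mL

k = ln2/t½ = ln2/32 ≈ 0.021661 h⁻¹; fraction remaining f = e^(−kτ) = e^(−0.021661×102) ≈ 0.1098.
Accumulation ratio R = 1/(1 − f) ≈ 1/0.8902 ≈ 1.1233.
Each bolus raises the concentration by D/Vd = 85/30 ≈ 2.833 μg/mL.
Cmax,ss = C₀/(1 − f) ≈ 2.833/0.8902 ≈ 3.182 μg/mL.
One interval later, Cmin,ss = Cmax,ss·e^(−kτ) ≈ 3.182 × 0.1098 ≈ 0.349 μg/mL.
Trough 0.3 μg/mL vs MEC 1 μg/mL: subtherapeutic.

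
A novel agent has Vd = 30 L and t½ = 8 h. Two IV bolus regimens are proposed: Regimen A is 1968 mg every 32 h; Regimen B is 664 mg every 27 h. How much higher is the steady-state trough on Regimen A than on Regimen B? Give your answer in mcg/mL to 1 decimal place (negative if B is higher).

Regimen A: f = (1/2)^(32/8) ≈ 0.0625; Cmin,ss = (1968/30)·f/(1−f) ≈ 4.373 mcg/mL.
Regimen B: f = (1/2)^(27/8) ≈ 0.0964; Cmin,ss = (664/30)·f/(1−f) ≈ 2.361 mcg/mL.
Difference ≈ 4.373 − 2.361 ≈ 2.012 mcg/mL.

2.0 mcg/mL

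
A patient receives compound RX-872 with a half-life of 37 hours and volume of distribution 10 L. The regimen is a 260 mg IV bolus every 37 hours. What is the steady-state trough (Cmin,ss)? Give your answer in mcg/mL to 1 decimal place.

τ = 37 h = 1 half-life, so f = (1/2)^1 = 0.5.
At steady state, R = 1/(1 − 0.5) = 2/1.
Single-dose peak C₀ = D/Vd = 260/10 = 26 mcg/mL.
Steady-state peak Cmax,ss = C₀·R = 26 × 2/1 ≈ 52.000 mcg/mL.
Steady-state trough Cmin,ss = Cmax,ss·f ≈ 52.000 × 0.5 ≈ 26.000 mcg/mL.

26.0 mcg/mL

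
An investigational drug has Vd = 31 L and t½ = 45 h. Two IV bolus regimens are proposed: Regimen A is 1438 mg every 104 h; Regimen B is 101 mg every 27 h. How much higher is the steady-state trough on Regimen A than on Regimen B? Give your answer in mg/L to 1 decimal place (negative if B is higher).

5.4 mg/L

Regimen A: f = (1/2)^(104/45) ≈ 0.2015; Cmin,ss = (1438/31)·f/(1−f) ≈ 11.706 mg/L.
Regimen B: f = (1/2)^(27/45) ≈ 0.6598; Cmin,ss = (101/31)·f/(1−f) ≈ 6.319 mg/L.
Difference ≈ 11.706 − 6.319 ≈ 5.387 mg/L.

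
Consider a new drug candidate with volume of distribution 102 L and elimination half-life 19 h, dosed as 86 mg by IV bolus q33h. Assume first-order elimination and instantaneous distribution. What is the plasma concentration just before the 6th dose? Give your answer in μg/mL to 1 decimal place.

0.4 μg/mL

f = (1/2)^(τ/t½) = (1/2)^(33/19) ≈ 0.3000.
C₀ = D/Vd = 86/102 ≈ 0.843 μg/mL.
Before the 6th dose, 5 doses have been given. Superposition: Cmin = C₀·(f + f² + … + f^5).
≈ 0.843 × (0.3000 + 0.0900 + 0.0270 + 0.0081 + 0.0024) ≈ 0.843 × 0.4275 ≈ 0.360 μg/mL.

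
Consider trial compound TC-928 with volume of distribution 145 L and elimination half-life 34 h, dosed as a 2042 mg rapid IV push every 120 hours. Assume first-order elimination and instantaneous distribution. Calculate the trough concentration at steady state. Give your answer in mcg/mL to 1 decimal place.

1.3 mcg/mL

Over one 120-h interval, 120/34 ≈ 3.5294 half-lives elapse, leaving f ≈ 0.0866 of each dose.
Accumulation ratio R = 1/(1 − f) ≈ 1/0.9134 ≈ 1.0948.
Each bolus raises the concentration by D/Vd = 2042/145 ≈ 14.083 mcg/mL.
Cmax,ss = C₀/(1 − f) ≈ 14.083/0.9134 ≈ 15.418 mcg/mL.
Steady-state trough Cmin,ss = Cmax,ss·f ≈ 15.418 × 0.0866 ≈ 1.335 mcg/mL.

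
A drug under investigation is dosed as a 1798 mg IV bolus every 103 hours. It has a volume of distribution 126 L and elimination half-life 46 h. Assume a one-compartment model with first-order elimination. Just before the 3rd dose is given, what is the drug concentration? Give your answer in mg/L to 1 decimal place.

f = (1/2)^(τ/t½) = (1/2)^(103/46) ≈ 0.2118.
C₀ = D/Vd = 1798/126 ≈ 14.270 mg/L.
Before the 3rd dose, 2 doses have been given. Superposition: Cmin = C₀·(f + f²).
≈ 14.270 × (0.2118 + 0.0449) ≈ 14.270 × 0.2567 ≈ 3.663 mg/L.

3.7 mg/L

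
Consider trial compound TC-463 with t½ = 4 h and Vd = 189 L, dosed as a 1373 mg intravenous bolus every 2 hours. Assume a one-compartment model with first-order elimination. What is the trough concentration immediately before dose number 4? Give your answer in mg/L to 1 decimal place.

f = (1/2)^(τ/t½) = (1/2)^(2/4) ≈ 0.7071.
C₀ = D/Vd = 1373/189 ≈ 7.265 mg/L.
Before the 4th dose, 3 doses have been given. Superposition: Cmin = C₀·(f + f² + … + f^3).
≈ 7.265 × (0.7071 + 0.5000 + 0.3535) ≈ 7.265 × 1.5606 ≈ 11.338 mg/L.

11.3 mg/L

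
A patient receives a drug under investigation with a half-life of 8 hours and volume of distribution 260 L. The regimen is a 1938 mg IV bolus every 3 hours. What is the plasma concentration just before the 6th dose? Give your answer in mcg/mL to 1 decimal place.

f = (1/2)^(τ/t½) = (1/2)^(3/8) ≈ 0.7711.
C₀ = D/Vd = 1938/260 ≈ 7.454 mcg/mL.
Before the 6th dose, 5 doses have been given. Superposition: Cmin = C₀·(f + f² + … + f^5).
≈ 7.454 × (0.7711 + 0.5946 + 0.4585 + 0.3535 + 0.2726) ≈ 7.454 × 2.4503 ≈ 18.265 mcg/mL.

18.3 mcg/mL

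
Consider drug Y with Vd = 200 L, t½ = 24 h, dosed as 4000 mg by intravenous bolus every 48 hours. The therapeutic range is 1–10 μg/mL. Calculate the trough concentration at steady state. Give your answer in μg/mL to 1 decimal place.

The dosing interval is 2 half-lives, so f = 2^(−2) = 0.25.
Accumulation ratio R = 1/(1 − f) = 1/0.75 = 4/3.
Single-dose peak C₀ = D/Vd = 4000/200 = 20 μg/mL.
Steady-state peak Cmax,ss = C₀·R = 20 × 4/3 ≈ 26.667 μg/mL.
Steady-state trough Cmin,ss = Cmax,ss·f ≈ 26.667 × 0.25 ≈ 6.667 μg/mL.
Trough 6.7 μg/mL vs MEC 1 μg/mL: adequate.

6.7 μg/mL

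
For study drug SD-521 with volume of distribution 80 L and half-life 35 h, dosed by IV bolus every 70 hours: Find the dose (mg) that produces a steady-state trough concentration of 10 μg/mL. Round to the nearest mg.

2400 mg

τ/t½ = 70/35 ≈ 2, so f = (1/2)^(70/35) ≈ 0.250000.
Cmin,ss = (D/Vd)·f/(1−f), so D = Cmin,ss·Vd·(1−f)/f.
D = 10 × 80 × (1−f)/f ≈ 10 × 80 × 3.00000 ≈ 2400.00 mg.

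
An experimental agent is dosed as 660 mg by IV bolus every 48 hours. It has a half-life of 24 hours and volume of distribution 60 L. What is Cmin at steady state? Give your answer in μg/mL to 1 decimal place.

The dosing interval is 2 half-lives, so f = 2^(−2) = 0.25.
Accumulation ratio R = 1/(1 − f) = 1/0.75 = 4/3.
Single-dose peak C₀ = D/Vd = 660/60 = 11 μg/mL.
Steady-state peak Cmax,ss = C₀·R = 11 × 4/3 ≈ 14.667 μg/mL.
Steady-state trough Cmin,ss = Cmax,ss·f ≈ 14.667 × 0.25 ≈ 3.667 μg/mL.

3.7 μg/mL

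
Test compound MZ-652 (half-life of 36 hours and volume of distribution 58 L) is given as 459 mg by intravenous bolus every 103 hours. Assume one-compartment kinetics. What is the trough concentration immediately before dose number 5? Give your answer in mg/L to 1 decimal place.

1.3 mg/L

f = (1/2)^(τ/t½) = (1/2)^(103/36) ≈ 0.1376.
C₀ = D/Vd = 459/58 ≈ 7.914 mg/L.
Before the 5th dose, 4 doses have been given. Superposition: Cmin = C₀·(f + f² + … + f^4).
≈ 7.914 × (0.1376 + 0.0189 + 0.0026 + 0.0004) ≈ 7.914 × 0.1595 ≈ 1.262 mg/L.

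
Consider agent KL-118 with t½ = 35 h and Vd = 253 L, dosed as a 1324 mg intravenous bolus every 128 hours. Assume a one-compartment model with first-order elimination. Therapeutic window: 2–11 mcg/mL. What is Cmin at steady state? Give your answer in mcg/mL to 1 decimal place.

Over one 128-h interval, 128/35 ≈ 3.6571 half-lives elapse, leaving f ≈ 0.0793 of each dose.
Single-dose peak C₀ = D/Vd = 1324/253 ≈ 5.233 mcg/mL.
Steady-state trough Cmin,ss = C₀·f/(1−f) ≈ 5.233 × 0.0793/0.9207 ≈ 0.451 mcg/mL.
Trough 0.5 mcg/mL vs MEC 2 mcg/mL: subtherapeutic.

0.5 mcg/mL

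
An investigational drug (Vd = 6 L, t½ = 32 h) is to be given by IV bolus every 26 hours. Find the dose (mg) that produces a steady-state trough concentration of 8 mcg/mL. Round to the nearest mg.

36 mg

τ/t½ = 26/32 ≈ 0.8125, so f = (1/2)^(26/32) ≈ 0.569394.
Cmin,ss = (D/Vd)·f/(1−f), so D = Cmin,ss·Vd·(1−f)/f.
D = 8 × 6 × (1−f)/f ≈ 8 × 6 × 0.75625 ≈ 36.30 mg.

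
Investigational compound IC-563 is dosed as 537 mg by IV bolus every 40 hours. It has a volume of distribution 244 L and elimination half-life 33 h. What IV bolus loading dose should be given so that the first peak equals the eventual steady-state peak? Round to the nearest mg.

945 mg

f = (1/2)^(40/33) ≈ 0.431634; accumulation ratio R = 1/(1−f) ≈ 1.75943.
Loading dose to hit Cmax,ss on first dose: D_load = D_maint·R ≈ 537 × 1.75943 ≈ 944.81 mg.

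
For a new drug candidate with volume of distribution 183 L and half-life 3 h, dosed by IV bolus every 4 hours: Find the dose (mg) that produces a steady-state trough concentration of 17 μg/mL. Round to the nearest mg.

τ/t½ = 4/3 ≈ 1.3333, so f = (1/2)^(4/3) ≈ 0.396850.
Cmin,ss = (D/Vd)·f/(1−f), so D = Cmin,ss·Vd·(1−f)/f.
D = 17 × 183 × (1−f)/f ≈ 17 × 183 × 1.51984 ≈ 4728.22 mg.

4728 mg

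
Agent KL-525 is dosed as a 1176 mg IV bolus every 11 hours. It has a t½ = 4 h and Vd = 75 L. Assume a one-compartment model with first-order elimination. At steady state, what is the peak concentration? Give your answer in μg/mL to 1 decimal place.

18.4 μg/mL

τ/t½ = 11/4 ≈ 2.75, so fraction remaining f = (1/2)^(11/4) ≈ 0.1487.
At steady state, accumulation factor R = 1/(1 − e^(−kτ)) ≈ 1.1747.
Each bolus raises the concentration by D/Vd = 1176/75 ≈ 15.680 μg/mL.
Steady-state peak Cmax,ss = C₀·R ≈ 15.680 × 1.1747 ≈ 18.419 μg/mL.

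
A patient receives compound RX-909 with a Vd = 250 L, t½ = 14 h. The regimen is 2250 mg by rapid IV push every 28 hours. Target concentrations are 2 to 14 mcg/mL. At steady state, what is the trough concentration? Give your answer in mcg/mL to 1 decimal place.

3.0 mcg/mL

The dosing interval is 2 half-lives, so f = 2^(−2) = 0.25.
Accumulation ratio R = 1/(1 − f) = 1/0.75 = 4/3.
Single-dose peak C₀ = D/Vd = 2250/250 = 9 mcg/mL.
Steady-state peak Cmax,ss = C₀·R = 9 × 4/3 ≈ 12.000 mcg/mL.
Steady-state trough Cmin,ss = Cmax,ss·f ≈ 12.000 × 0.25 ≈ 3.000 mcg/mL.
Trough 3.0 mcg/mL vs MEC 2 mcg/mL: adequate.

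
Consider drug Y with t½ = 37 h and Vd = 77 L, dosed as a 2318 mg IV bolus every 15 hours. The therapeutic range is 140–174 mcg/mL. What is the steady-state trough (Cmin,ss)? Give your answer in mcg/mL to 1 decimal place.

τ/t½ = 15/37 ≈ 0.40541, so fraction remaining f = (1/2)^(15/37) ≈ 0.7550.
Each bolus raises the concentration by D/Vd = 2318/77 ≈ 30.104 mcg/mL.
Steady-state trough Cmin,ss = C₀·f/(1−f) ≈ 30.104 × 0.7550/0.2450 ≈ 92.769 mcg/mL.
Trough 92.8 mcg/mL vs MEC 140 mcg/mL: subtherapeutic.

92.8 mcg/mL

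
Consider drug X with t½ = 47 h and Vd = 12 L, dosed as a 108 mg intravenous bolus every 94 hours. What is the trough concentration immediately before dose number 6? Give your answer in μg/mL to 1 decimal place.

f = (1/2)^(τ/t½) = (1/2)^(94/47) ≈ 0.2500.
C₀ = D/Vd = 108/12 ≈ 9.000 μg/mL.
Before the 6th dose, 5 doses have been given. Superposition: Cmin = C₀·(f + f² + … + f^5).
≈ 9.000 × (0.2500 + 0.0625 + 0.0156 + 0.0039 + 0.0010) ≈ 9.000 × 0.3330 ≈ 2.997 μg/mL.

3.0 μg/mL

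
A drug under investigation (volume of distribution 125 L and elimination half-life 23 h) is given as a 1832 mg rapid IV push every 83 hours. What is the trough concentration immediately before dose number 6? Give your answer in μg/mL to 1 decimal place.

1.3 μg/mL

f = (1/2)^(τ/t½) = (1/2)^(83/23) ≈ 0.0820.
C₀ = D/Vd = 1832/125 ≈ 14.656 μg/mL.
Before the 6th dose, 5 doses have been given. Superposition: Cmin = C₀·(f + f² + … + f^5).
≈ 14.656 × (0.0820 + 0.0067 + 0.0006 + 0.0000 + 0.0000) ≈ 14.656 × 0.0893 ≈ 1.309 μg/mL.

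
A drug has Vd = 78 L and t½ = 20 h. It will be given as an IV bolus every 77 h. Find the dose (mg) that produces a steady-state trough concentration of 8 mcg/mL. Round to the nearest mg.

τ/t½ = 77/20 ≈ 3.85, so f = (1/2)^(77/20) ≈ 0.069348.
Cmin,ss = (D/Vd)·f/(1−f), so D = Cmin,ss·Vd·(1−f)/f.
D = 8 × 78 × (1−f)/f ≈ 8 × 78 × 13.42003 ≈ 8374.10 mg.

8374 mg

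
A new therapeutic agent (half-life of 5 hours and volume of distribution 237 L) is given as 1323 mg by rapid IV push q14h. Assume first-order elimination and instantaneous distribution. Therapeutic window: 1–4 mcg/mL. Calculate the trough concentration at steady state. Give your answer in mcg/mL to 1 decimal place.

Over one 14-h interval, 14/5 ≈ 2.8 half-lives elapse, leaving f ≈ 0.1436 of each dose.
Accumulation ratio R = 1/(1 − f) ≈ 1/0.8564 ≈ 1.1677.
Single-dose peak C₀ = D/Vd = 1323/237 ≈ 5.582 mcg/mL.
Cmax,ss = C₀/(1 − f) ≈ 5.582/0.8564 ≈ 6.518 mcg/mL.
One interval later, Cmin,ss = Cmax,ss·e^(−kτ) ≈ 6.518 × 0.1436 ≈ 0.936 mcg/mL.
Trough 0.9 mcg/mL vs MEC 1 mcg/mL: subtherapeutic.

0.9 mcg/mL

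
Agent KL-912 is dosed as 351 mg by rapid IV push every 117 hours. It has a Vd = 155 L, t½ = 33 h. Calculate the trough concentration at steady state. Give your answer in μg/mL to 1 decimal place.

0.2 μg/mL

τ/t½ = 117/33 ≈ 3.5455, so fraction remaining f = (1/2)^(117/33) ≈ 0.0856.
Accumulation ratio R = 1/(1 − f) ≈ 1/0.9144 ≈ 1.0936.
Single-dose peak C₀ = D/Vd = 351/155 ≈ 2.265 μg/mL.
Cmax,ss = C₀/(1 − f) ≈ 2.265/0.9144 ≈ 2.477 μg/mL.
Steady-state trough Cmin,ss = Cmax,ss·f ≈ 2.477 × 0.0856 ≈ 0.212 μg/mL.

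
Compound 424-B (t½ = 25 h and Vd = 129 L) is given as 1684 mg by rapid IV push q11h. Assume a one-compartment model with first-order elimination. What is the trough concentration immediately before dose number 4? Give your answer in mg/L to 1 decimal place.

21.9 mg/L

f = (1/2)^(τ/t½) = (1/2)^(11/25) ≈ 0.7371.
C₀ = D/Vd = 1684/129 ≈ 13.054 mg/L.
Before the 4th dose, 3 doses have been given. Superposition: Cmin = C₀·(f + f² + … + f^3).
≈ 13.054 × (0.7371 + 0.5433 + 0.4005) ≈ 13.054 × 1.6809 ≈ 21.942 mg/L.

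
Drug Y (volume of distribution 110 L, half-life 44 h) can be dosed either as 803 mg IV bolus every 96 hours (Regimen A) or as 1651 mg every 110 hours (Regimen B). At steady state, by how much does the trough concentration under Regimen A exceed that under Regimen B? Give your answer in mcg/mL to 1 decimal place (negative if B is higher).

-1.2 mcg/mL

Regimen A: f = (1/2)^(96/44) ≈ 0.2204; Cmin,ss = (803/110)·f/(1−f) ≈ 2.064 mcg/mL.
Regimen B: f = (1/2)^(110/44) ≈ 0.1768; Cmin,ss = (1651/110)·f/(1−f) ≈ 3.224 mcg/mL.
Difference ≈ 2.064 − 3.224 ≈ -1.160 mcg/mL.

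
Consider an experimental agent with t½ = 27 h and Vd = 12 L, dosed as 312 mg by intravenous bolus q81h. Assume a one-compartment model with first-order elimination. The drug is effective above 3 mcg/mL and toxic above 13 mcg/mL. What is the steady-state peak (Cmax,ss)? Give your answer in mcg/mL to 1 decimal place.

The dosing interval is 3 half-lives, so f = 2^(−3) = 0.125.
Accumulation ratio R = 1/(1 − f) = 1/0.875 = 8/7.
Single-dose peak C₀ = D/Vd = 312/12 = 26 mcg/mL.
Steady-state peak Cmax,ss = C₀·R = 26 × 8/7 ≈ 29.714 mcg/mL.
Peak 29.7 mcg/mL vs MTC 13 mcg/mL: exceeds toxic threshold.

29.7 mcg/mL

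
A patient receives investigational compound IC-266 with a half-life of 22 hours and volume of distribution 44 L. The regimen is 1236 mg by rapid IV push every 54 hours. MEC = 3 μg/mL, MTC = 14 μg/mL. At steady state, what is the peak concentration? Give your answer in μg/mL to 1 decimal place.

Over one 54-h interval, 54/22 ≈ 2.4545 half-lives elapse, leaving f ≈ 0.1824 of each dose.
Accumulation ratio R = 1/(1 − f) ≈ 1/0.8176 ≈ 1.2231.
Single-dose peak C₀ = D/Vd = 1236/44 ≈ 28.091 μg/mL.
Cmax,ss = C₀/(1 − f) ≈ 28.091/0.8176 ≈ 34.358 μg/mL.
Peak 34.4 μg/mL vs MTC 14 μg/mL: exceeds toxic threshold.

34.4 μg/mL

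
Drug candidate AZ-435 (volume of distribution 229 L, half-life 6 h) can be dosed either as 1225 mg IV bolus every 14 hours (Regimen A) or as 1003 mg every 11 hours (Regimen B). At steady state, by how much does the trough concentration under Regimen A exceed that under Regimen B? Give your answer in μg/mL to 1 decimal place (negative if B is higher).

Regimen A: f = (1/2)^(14/6) ≈ 0.1984; Cmin,ss = (1225/229)·f/(1−f) ≈ 1.324 μg/mL.
Regimen B: f = (1/2)^(11/6) ≈ 0.2806; Cmin,ss = (1003/229)·f/(1−f) ≈ 1.708 μg/mL.
Difference ≈ 1.324 − 1.708 ≈ -0.384 μg/mL.

-0.4 μg/mL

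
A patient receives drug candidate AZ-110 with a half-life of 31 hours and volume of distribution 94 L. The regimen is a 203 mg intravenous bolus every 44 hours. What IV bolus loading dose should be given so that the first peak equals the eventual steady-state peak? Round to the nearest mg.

324 mg

f = (1/2)^(44/31) ≈ 0.373879; accumulation ratio R = 1/(1−f) ≈ 1.59714.
Loading dose to hit Cmax,ss on first dose: D_load = D_maint·R ≈ 203 × 1.59714 ≈ 324.22 mg.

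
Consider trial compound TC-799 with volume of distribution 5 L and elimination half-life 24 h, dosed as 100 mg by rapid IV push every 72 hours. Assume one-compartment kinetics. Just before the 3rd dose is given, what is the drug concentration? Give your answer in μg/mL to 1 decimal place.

f = (1/2)^(τ/t½) = (1/2)^(72/24) ≈ 0.1250.
C₀ = D/Vd = 100/5 ≈ 20.000 μg/mL.
Before the 3rd dose, 2 doses have been given. Superposition: Cmin = C₀·(f + f²).
≈ 20.000 × (0.1250 + 0.0156) ≈ 20.000 × 0.1406 ≈ 2.812 μg/mL.

2.8 μg/mL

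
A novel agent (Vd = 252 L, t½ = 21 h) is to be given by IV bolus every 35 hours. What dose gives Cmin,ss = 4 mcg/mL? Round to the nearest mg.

τ/t½ = 35/21 ≈ 1.6667, so f = (1/2)^(35/21) ≈ 0.314980.
Cmin,ss = (D/Vd)·f/(1−f), so D = Cmin,ss·Vd·(1−f)/f.
D = 4 × 252 × (1−f)/f ≈ 4 × 252 × 2.17480 ≈ 2192.20 mg.

2192 mg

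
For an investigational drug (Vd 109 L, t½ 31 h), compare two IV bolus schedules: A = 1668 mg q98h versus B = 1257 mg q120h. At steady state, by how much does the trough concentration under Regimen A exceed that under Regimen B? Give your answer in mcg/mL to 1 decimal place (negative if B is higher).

Regimen A: f = (1/2)^(98/31) ≈ 0.1118; Cmin,ss = (1668/109)·f/(1−f) ≈ 1.926 mcg/mL.
Regimen B: f = (1/2)^(120/31) ≈ 0.0683; Cmin,ss = (1257/109)·f/(1−f) ≈ 0.845 mcg/mL.
Difference ≈ 1.926 − 0.845 ≈ 1.081 mcg/mL.

1.1 mcg/mL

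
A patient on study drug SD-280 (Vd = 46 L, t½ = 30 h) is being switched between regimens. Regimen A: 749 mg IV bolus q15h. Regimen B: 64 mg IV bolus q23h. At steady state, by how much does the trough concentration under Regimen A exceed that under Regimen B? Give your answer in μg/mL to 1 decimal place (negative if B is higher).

37.3 μg/mL

Regimen A: f = (1/2)^(15/30) ≈ 0.7071; Cmin,ss = (749/46)·f/(1−f) ≈ 39.308 μg/mL.
Regimen B: f = (1/2)^(23/30) ≈ 0.5878; Cmin,ss = (64/46)·f/(1−f) ≈ 1.984 μg/mL.
Difference ≈ 39.308 − 1.984 ≈ 37.324 μg/mL.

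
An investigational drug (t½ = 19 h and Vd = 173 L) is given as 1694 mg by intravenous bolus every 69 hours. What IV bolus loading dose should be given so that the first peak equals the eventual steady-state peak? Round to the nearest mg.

f = (1/2)^(69/19) ≈ 0.080684; accumulation ratio R = 1/(1−f) ≈ 1.08777.
Loading dose to hit Cmax,ss on first dose: D_load = D_maint·R ≈ 1694 × 1.08777 ≈ 1842.68 mg.

1843 mg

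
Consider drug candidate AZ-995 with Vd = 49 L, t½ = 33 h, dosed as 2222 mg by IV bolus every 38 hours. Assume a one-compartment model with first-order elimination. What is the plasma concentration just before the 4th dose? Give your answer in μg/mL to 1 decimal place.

f = (1/2)^(τ/t½) = (1/2)^(38/33) ≈ 0.4502.
C₀ = D/Vd = 2222/49 ≈ 45.347 μg/mL.
Before the 4th dose, 3 doses have been given. Superposition: Cmin = C₀·(f + f² + … + f^3).
≈ 45.347 × (0.4502 + 0.2027 + 0.0912) ≈ 45.347 × 0.7441 ≈ 33.743 μg/mL.

33.7 μg/mL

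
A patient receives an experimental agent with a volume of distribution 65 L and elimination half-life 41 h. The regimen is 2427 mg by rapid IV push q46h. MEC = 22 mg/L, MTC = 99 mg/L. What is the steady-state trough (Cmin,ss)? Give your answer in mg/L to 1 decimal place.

31.7 mg/L

Over one 46-h interval, 46/41 ≈ 1.122 half-lives elapse, leaving f ≈ 0.4595 of each dose.
Single-dose peak C₀ = D/Vd = 2427/65 ≈ 37.338 mg/L.
Steady-state trough Cmin,ss = C₀·f/(1−f) ≈ 37.338 × 0.4595/0.5405 ≈ 31.742 mg/L.
Trough 31.7 mg/L vs MEC 22 mg/L: adequate.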